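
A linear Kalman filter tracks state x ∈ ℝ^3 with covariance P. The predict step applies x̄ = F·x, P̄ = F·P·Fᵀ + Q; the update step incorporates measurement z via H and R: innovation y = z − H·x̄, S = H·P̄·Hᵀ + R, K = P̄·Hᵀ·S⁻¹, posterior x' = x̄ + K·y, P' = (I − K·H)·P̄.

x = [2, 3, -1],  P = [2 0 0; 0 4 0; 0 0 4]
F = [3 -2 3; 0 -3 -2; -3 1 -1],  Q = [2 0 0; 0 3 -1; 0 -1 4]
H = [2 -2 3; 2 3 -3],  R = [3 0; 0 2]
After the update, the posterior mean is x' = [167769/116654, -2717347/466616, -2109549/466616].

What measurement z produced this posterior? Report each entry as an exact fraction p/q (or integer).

z = [1, -1]

x̄ = F·x = [-3, -7, -2]
P̄ = F·P·Fᵀ + Q = [72 0 -38; 0 55 -5; -38 -5 30]
S = H·P̄·Hᵀ + R = [385 -387; -387 1601]
K = P̄·Hᵀ·S⁻¹ = [36969/116654 27735/116654; -130465/466616 20925/466616; -31623/466616 -60397/466616]
x' − x̄ = [517731/116654, 548965/466616, -1176317/466616] = K·y
y = (KᵀK)⁻¹·Kᵀ·(x' − x̄) = [-1, 20]
z = y + H·x̄ = [-1, 20] + [2, -21] = [1, -1]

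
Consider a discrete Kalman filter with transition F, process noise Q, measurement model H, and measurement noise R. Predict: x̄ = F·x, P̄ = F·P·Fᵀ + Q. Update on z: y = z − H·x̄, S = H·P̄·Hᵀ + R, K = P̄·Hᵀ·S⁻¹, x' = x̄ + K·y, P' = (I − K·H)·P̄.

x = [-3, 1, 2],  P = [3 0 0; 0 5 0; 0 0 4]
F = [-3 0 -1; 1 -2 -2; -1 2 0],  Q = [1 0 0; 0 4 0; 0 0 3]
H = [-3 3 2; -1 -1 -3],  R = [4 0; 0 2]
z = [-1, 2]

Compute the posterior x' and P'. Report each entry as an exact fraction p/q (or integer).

x̄ = F·x = [7, -9, 5]
P̄ = F·P·Fᵀ + Q = [32 -1 9; -1 43 -23; 9 -23 26]
y = z − H·x̄ = [37, 15]
S = H·P̄·Hᵀ + R = [417 127; 127 225]
K = P̄·Hᵀ·S⁻¹ = [-10859/77696 -13899/77696; 15921/77696 337/77696; -443/19424 -5275/19424]
x' = x̄ + K·y = [-16599/19424, -26283/19424, 401/4856]
P' = (I − K·H)·P̄ = [800551/77696 1231451/77696 -167017/19424; 1231451/77696 1962623/77696 -266229/19424; -167017/19424 -266229/19424 36983/4856]

x' = [-16599/19424, -26283/19424, 401/4856]
P' = [800551/77696 1231451/77696 -167017/19424; 1231451/77696 1962623/77696 -266229/19424; -167017/19424 -266229/19424 36983/4856]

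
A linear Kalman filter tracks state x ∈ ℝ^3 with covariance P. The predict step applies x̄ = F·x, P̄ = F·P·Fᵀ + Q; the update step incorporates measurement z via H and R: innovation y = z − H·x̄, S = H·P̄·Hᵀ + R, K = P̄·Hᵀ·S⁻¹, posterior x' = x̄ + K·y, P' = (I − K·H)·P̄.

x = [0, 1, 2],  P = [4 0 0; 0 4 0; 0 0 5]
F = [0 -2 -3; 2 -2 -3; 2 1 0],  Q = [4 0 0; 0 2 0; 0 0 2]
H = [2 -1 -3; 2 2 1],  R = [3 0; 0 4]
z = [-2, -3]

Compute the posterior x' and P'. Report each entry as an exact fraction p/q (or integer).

x' = [-208971/230822, -188609/230822, 40233/115411]
P' = [232533/230822 -237573/230822 99938/115411; -237573/230822 523761/230822 -162014/115411; 99938/115411 -162014/115411 145892/115411]

x̄ = F·x = [-8, -8, 1]
P̄ = F·P·Fᵀ + Q = [65 61 -8; 61 79 8; -8 8 22]
y = z − H·x̄ = [9, 28]
S = H·P̄·Hᵀ + R = [440 134; 134 1090]
K = P̄·Hᵀ·S⁻¹ = [34337/230822 47449/230822; -8941/230822 62087/230822; -25262/115411 5435/115411]
x' = x̄ + K·y = [-208971/230822, -188609/230822, 40233/115411]
P' = (I − K·H)·P̄ = [232533/230822 -237573/230822 99938/115411; -237573/230822 523761/230822 -162014/115411; 99938/115411 -162014/115411 145892/115411]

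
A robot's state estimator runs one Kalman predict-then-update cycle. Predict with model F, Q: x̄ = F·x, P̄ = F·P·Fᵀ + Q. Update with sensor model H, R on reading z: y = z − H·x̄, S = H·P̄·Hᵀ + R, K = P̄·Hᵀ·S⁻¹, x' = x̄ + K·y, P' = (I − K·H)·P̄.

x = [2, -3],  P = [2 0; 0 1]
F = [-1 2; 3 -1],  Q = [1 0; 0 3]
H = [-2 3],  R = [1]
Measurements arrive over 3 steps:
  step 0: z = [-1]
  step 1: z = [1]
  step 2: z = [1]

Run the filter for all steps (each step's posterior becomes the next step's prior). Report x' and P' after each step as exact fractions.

step 0: x' = [-48/17, -701/323], P' = [43/17 28/17; 28/17 382/323]
step 1: x' = [-62218/45983, -27967/45983], P' = [76257/45983 50987/45983; 50987/45983 39164/45983]
step 2: x' = [645844/4765591, 1840889/4765591], P' = [7767464/4765591 5178154/4765591; 5178154/4765591 3976400/4765591]

step 0: x̄ = F·x = [-8, 9]
step 0: P̄ = F·P·Fᵀ + Q = [7 -8; -8 22]
step 0: y = z − H·x̄ = [-44]
step 0: S = H·P̄·Hᵀ + R = [323]
step 0: K = P̄·Hᵀ·S⁻¹ = [-2/17; 82/323]
step 0: x' = x̄ + K·y = [-48/17, -701/323]
step 0: P' = (I − K·H)·P̄ = [43/17 28/17; 28/17 382/323]
step 1: x̄ = F·x = [-490/323, -2035/323]
step 1: P̄ = F·P·Fᵀ + Q = [540/323 509/323; 509/323 5512/323]
step 1: y = z − H·x̄ = [5448/323]
step 1: S = H·P̄·Hᵀ + R = [45983/323]
step 1: K = P̄·Hᵀ·S⁻¹ = [447/45983; 15518/45983]
step 1: x' = x̄ + K·y = [-62218/45983, -27967/45983]
step 1: P' = (I − K·H)·P̄ = [76257/45983 50987/45983; 50987/45983 39164/45983]
step 2: x̄ = F·x = [6284/45983, -158687/45983]
step 2: P̄ = F·P·Fᵀ + Q = [74948/45983 49810/45983; 49810/45983 557504/45983]
step 2: y = z − H·x̄ = [534612/45983]
step 2: S = H·P̄·Hᵀ + R = [4765591/45983]
step 2: K = P̄·Hᵀ·S⁻¹ = [-466/4765591; 1572892/4765591]
step 2: x' = x̄ + K·y = [645844/4765591, 1840889/4765591]
step 2: P' = (I − K·H)·P̄ = [7767464/4765591 5178154/4765591; 5178154/4765591 3976400/4765591]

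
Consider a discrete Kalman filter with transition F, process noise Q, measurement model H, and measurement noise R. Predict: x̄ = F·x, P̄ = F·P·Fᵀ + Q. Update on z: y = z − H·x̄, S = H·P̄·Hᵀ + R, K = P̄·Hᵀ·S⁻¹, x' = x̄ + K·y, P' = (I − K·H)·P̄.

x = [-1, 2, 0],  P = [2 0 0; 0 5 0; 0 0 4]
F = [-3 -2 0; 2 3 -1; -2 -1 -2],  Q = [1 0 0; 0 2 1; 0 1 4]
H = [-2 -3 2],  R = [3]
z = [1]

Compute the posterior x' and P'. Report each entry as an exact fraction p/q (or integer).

x̄ = F·x = [-1, 4, 0]
P̄ = F·P·Fᵀ + Q = [39 -42 22; -42 59 -14; 22 -14 33]
y = z − H·x̄ = [11]
S = H·P̄·Hᵀ + R = [310]
K = P̄·Hᵀ·S⁻¹ = [46/155; -121/310; 32/155]
x' = x̄ + K·y = [351/155, -91/310, 352/155]
P' = (I − K·H)·P̄ = [1813/155 -944/155 466/155; -944/155 3649/310 1702/155; 466/155 1702/155 3067/155]

x' = [351/155, -91/310, 352/155]
P' = [1813/155 -944/155 466/155; -944/155 3649/310 1702/155; 466/155 1702/155 3067/155]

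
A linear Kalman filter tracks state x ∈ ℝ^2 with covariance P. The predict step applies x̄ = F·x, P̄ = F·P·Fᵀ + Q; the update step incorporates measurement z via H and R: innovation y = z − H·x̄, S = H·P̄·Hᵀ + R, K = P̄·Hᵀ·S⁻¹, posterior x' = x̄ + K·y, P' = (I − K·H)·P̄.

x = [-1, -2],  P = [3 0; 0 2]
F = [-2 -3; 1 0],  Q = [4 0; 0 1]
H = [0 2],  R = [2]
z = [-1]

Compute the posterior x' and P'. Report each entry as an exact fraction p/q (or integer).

x' = [22/3, -5/9]
P' = [26 -2/3; -2/3 4/9]

x̄ = F·x = [8, -1]
P̄ = F·P·Fᵀ + Q = [34 -6; -6 4]
y = z − H·x̄ = [1]
S = H·P̄·Hᵀ + R = [18]
K = P̄·Hᵀ·S⁻¹ = [-2/3; 4/9]
x' = x̄ + K·y = [22/3, -5/9]
P' = (I − K·H)·P̄ = [26 -2/3; -2/3 4/9]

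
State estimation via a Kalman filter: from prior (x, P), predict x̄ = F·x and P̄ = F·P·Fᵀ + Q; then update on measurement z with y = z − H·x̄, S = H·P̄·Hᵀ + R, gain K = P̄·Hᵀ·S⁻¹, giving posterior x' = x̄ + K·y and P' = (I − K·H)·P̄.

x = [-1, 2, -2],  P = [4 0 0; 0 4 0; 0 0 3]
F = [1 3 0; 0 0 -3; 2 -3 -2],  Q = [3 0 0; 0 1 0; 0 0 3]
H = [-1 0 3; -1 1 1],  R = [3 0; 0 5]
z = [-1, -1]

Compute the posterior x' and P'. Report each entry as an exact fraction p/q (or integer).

x' = [10649/2655, 25178/7965, 2338/2655]
P' = [56957/2655 104264/7965 18904/2655; 104264/7965 291908/23895 32698/7965; 18904/2655 32698/7965 7133/2655]

x̄ = F·x = [5, 6, -4]
P̄ = F·P·Fᵀ + Q = [43 0 -28; 0 28 18; -28 18 67]
y = z − H·x̄ = [16, 2]
S = H·P̄·Hᵀ + R = [817 410; 410 235]
K = P̄·Hᵀ·S⁻¹ = [-49/1593 -1979/7965; -1234/4779 15442/23895; 499/1593 -523/7965]
x' = x̄ + K·y = [10649/2655, 25178/7965, 2338/2655]
P' = (I − K·H)·P̄ = [56957/2655 104264/7965 18904/2655; 104264/7965 291908/23895 32698/7965; 18904/2655 32698/7965 7133/2655]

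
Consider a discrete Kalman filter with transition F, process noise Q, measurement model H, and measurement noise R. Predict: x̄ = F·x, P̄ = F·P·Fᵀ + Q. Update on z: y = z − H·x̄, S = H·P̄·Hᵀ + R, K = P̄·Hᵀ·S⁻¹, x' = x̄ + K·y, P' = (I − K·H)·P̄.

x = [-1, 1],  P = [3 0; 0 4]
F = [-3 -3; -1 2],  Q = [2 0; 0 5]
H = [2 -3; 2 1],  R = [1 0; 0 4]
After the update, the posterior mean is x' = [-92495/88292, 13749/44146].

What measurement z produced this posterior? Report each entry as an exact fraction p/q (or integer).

z = [-3, -2]

x̄ = F·x = [0, 3]
P̄ = F·P·Fᵀ + Q = [65 -15; -15 24]
S = H·P̄·Hᵀ + R = [657 248; 248 228]
K = P̄·Hᵀ·S⁻¹ = [2845/22073 32155/88292; -5442/22073 10677/44146]
x' − x̄ = [-92495/88292, -118689/44146] = K·y
y = (KᵀK)⁻¹·Kᵀ·(x' − x̄) = [6, -5]
z = y + H·x̄ = [6, -5] + [-9, 3] = [-3, -2]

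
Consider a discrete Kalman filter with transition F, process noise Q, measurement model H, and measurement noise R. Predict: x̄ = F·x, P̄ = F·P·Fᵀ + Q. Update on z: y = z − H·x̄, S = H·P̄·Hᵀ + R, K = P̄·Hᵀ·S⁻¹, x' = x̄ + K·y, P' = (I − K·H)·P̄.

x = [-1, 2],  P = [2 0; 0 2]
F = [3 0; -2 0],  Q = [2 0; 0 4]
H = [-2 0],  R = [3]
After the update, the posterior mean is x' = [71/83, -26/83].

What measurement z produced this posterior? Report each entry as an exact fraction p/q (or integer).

z = [-2]

x̄ = F·x = [-3, 2]
P̄ = F·P·Fᵀ + Q = [20 -12; -12 12]
S = H·P̄·Hᵀ + R = [83]
K = P̄·Hᵀ·S⁻¹ = [-40/83; 24/83]
x' − x̄ = [320/83, -192/83] = K·y
y = (KᵀK)⁻¹·Kᵀ·(x' − x̄) = [-8]
z = y + H·x̄ = [-8] + [6] = [-2]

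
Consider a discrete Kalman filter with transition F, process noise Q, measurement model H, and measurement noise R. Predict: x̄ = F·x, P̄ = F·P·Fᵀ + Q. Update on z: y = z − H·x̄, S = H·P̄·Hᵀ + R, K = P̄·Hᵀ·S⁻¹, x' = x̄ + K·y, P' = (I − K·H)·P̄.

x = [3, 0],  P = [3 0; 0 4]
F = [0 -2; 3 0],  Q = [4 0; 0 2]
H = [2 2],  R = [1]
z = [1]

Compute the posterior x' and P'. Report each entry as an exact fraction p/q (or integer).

x' = [-680/197, 787/197]
P' = [2340/197 -2320/197; -2320/197 2349/197]

x̄ = F·x = [0, 9]
P̄ = F·P·Fᵀ + Q = [20 0; 0 29]
y = z − H·x̄ = [-17]
S = H·P̄·Hᵀ + R = [197]
K = P̄·Hᵀ·S⁻¹ = [40/197; 58/197]
x' = x̄ + K·y = [-680/197, 787/197]
P' = (I − K·H)·P̄ = [2340/197 -2320/197; -2320/197 2349/197]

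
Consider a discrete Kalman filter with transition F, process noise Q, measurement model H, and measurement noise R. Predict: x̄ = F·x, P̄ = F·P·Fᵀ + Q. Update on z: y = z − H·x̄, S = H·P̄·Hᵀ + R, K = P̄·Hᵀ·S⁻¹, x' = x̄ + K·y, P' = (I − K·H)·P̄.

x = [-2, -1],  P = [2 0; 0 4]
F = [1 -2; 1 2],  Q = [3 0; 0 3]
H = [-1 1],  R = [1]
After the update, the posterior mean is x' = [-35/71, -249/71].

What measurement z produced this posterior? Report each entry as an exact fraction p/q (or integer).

z = [-3]

x̄ = F·x = [0, -4]
P̄ = F·P·Fᵀ + Q = [21 -14; -14 21]
S = H·P̄·Hᵀ + R = [71]
K = P̄·Hᵀ·S⁻¹ = [-35/71; 35/71]
x' − x̄ = [-35/71, 35/71] = K·y
y = (KᵀK)⁻¹·Kᵀ·(x' − x̄) = [1]
z = y + H·x̄ = [1] + [-4] = [-3]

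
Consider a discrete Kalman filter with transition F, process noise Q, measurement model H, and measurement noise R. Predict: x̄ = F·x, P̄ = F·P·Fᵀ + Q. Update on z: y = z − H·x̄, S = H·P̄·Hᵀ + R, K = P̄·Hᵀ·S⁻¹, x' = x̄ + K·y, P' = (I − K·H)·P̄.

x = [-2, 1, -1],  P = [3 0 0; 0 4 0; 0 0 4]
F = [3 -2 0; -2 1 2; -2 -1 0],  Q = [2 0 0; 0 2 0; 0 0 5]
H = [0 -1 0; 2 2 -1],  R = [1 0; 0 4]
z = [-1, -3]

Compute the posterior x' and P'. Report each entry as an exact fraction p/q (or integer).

x̄ = F·x = [-8, 3, 3]
P̄ = F·P·Fᵀ + Q = [45 -26 -10; -26 34 8; -10 8 21]
y = z − H·x̄ = [2, 10]
S = H·P̄·Hᵀ + R = [35 -8; -8 141]
K = P̄·Hᵀ·S⁻¹ = [4050/4871 1888/4871; -4730/4871 8/4871; -1328/4871 -939/4871]
x' = x̄ + K·y = [-11988/4871, 5233/4871, 2567/4871]
P' = (I − K·H)·P̄ = [23271/4871 -4050/4871 30890/4871; -4050/4871 4730/4871 1328/4871; 30890/4871 1328/4871 68192/4871]

x' = [-11988/4871, 5233/4871, 2567/4871]
P' = [23271/4871 -4050/4871 30890/4871; -4050/4871 4730/4871 1328/4871; 30890/4871 1328/4871 68192/4871]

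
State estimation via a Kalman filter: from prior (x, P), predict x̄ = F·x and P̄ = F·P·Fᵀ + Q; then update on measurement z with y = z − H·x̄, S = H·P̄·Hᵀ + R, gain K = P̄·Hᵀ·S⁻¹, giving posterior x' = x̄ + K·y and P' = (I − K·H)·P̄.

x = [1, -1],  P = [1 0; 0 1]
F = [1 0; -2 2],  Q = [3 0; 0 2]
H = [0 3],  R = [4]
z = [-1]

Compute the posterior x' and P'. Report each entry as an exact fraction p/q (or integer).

x' = [14/47, -23/47]
P' = [170/47 -4/47; -4/47 20/47]

x̄ = F·x = [1, -4]
P̄ = F·P·Fᵀ + Q = [4 -2; -2 10]
y = z − H·x̄ = [11]
S = H·P̄·Hᵀ + R = [94]
K = P̄·Hᵀ·S⁻¹ = [-3/47; 15/47]
x' = x̄ + K·y = [14/47, -23/47]
P' = (I − K·H)·P̄ = [170/47 -4/47; -4/47 20/47]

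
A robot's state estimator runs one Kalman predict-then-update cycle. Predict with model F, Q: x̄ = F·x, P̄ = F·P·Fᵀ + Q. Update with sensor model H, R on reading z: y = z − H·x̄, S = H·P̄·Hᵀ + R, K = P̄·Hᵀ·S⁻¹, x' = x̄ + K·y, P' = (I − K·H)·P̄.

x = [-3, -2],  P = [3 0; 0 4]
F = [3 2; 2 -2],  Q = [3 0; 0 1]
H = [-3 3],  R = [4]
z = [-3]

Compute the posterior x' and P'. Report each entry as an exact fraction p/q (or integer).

x̄ = F·x = [-13, -2]
P̄ = F·P·Fᵀ + Q = [46 2; 2 29]
y = z − H·x̄ = [-36]
S = H·P̄·Hᵀ + R = [643]
K = P̄·Hᵀ·S⁻¹ = [-132/643; 81/643]
x' = x̄ + K·y = [-3607/643, -4202/643]
P' = (I − K·H)·P̄ = [12154/643 11978/643; 11978/643 12086/643]

x' = [-3607/643, -4202/643]
P' = [12154/643 11978/643; 11978/643 12086/643]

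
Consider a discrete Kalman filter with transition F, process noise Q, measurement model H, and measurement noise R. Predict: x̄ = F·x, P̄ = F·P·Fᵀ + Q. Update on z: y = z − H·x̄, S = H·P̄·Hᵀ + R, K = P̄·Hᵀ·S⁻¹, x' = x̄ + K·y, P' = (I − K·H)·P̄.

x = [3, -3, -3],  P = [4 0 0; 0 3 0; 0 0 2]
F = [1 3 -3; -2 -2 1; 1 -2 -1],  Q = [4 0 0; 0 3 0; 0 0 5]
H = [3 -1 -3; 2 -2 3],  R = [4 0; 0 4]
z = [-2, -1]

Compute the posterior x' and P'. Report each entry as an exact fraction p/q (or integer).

x' = [119737/188818, 161501/80922, 67899/94409]
P' = [449161/188818 97113/26974 91732/94409; 97113/26974 508109/80922 21656/13487; 91732/94409 21656/13487 60308/94409]

x̄ = F·x = [3, -3, 12]
P̄ = F·P·Fᵀ + Q = [53 -32 -8; -32 33 2; -8 2 23]
y = z − H·x̄ = [22, -49]
S = H·P̄·Hᵀ + R = [1069 415; 415 691]
K = P̄·Hᵀ·S⁻¹ = [29325/188818 22283/188818; -5975/80922 -10933/80922; -14330/94409 15301/94409]
x' = x̄ + K·y = [119737/188818, 161501/80922, 67899/94409]
P' = (I − K·H)·P̄ = [449161/188818 97113/26974 91732/94409; 97113/26974 508109/80922 21656/13487; 91732/94409 21656/13487 60308/94409]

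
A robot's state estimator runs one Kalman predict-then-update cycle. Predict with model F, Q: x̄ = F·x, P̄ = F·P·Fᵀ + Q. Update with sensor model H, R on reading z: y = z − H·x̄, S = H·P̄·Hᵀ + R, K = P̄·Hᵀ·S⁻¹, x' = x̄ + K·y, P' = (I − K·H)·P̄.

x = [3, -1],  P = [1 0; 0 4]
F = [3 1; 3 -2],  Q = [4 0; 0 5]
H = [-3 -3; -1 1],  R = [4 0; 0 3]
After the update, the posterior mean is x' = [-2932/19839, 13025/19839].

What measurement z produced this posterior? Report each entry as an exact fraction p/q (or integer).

z = [-1, 1]

x̄ = F·x = [8, 11]
P̄ = F·P·Fᵀ + Q = [17 1; 1 30]
S = H·P̄·Hᵀ + R = [445 -39; -39 48]
K = P̄·Hᵀ·S⁻¹ = [-1072/6613 -9226/19839; -1111/6613 9278/19839]
x' − x̄ = [-161644/19839, -205204/19839] = K·y
y = (KᵀK)⁻¹·Kᵀ·(x' − x̄) = [56, -2]
z = y + H·x̄ = [56, -2] + [-57, 3] = [-1, 1]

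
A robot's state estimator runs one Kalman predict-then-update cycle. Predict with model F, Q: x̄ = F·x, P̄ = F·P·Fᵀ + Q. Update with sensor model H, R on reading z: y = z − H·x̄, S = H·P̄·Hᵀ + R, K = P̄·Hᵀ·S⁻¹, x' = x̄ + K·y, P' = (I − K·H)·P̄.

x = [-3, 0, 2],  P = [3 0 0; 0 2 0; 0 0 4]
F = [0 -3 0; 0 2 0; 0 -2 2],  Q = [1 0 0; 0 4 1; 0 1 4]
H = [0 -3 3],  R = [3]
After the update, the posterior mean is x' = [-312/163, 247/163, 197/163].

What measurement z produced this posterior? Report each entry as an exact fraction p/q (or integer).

z = [-1]

x̄ = F·x = [0, 0, 4]
P̄ = F·P·Fᵀ + Q = [19 -12 12; -12 12 -7; 12 -7 28]
S = H·P̄·Hᵀ + R = [489]
K = P̄·Hᵀ·S⁻¹ = [24/163; -19/163; 35/163]
x' − x̄ = [-312/163, 247/163, -455/163] = K·y
y = (KᵀK)⁻¹·Kᵀ·(x' − x̄) = [-13]
z = y + H·x̄ = [-13] + [12] = [-1]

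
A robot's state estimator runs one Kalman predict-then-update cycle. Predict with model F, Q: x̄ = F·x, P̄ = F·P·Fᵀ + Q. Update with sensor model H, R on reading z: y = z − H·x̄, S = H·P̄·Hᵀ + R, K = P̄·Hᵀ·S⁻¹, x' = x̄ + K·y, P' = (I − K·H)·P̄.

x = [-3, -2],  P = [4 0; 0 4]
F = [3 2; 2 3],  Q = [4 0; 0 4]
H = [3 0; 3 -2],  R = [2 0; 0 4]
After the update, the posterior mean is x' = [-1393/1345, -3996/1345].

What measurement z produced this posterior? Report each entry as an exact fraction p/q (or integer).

z = [-3, 3]

x̄ = F·x = [-13, -12]
P̄ = F·P·Fᵀ + Q = [56 48; 48 56]
S = H·P̄·Hᵀ + R = [506 216; 216 156]
K = P̄·Hᵀ·S⁻¹ = [444/1345 6/1345; 648/1345 -1864/4035]
x' − x̄ = [16092/1345, 12144/1345] = K·y
y = (KᵀK)⁻¹·Kᵀ·(x' − x̄) = [36, 18]
z = y + H·x̄ = [36, 18] + [-39, -15] = [-3, 3]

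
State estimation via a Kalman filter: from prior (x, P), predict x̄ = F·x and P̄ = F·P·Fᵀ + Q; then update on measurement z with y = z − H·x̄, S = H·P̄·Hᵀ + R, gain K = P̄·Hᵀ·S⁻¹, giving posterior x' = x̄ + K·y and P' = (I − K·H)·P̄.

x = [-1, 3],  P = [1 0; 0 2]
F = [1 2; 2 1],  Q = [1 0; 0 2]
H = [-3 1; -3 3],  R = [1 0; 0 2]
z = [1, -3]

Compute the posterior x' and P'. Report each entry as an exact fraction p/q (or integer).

x̄ = F·x = [5, 1]
P̄ = F·P·Fᵀ + Q = [10 6; 6 8]
y = z − H·x̄ = [15, 9]
S = H·P̄·Hᵀ + R = [63 42; 42 56]
K = P̄·Hᵀ·S⁻¹ = [-10/21 1/7; -29/63 19/42]
x' = x̄ + K·y = [-6/7, -11/6]
P' = (I − K·H)·P̄ = [2/7 8/21; 8/21 43/63]

x' = [-6/7, -11/6]
P' = [2/7 8/21; 8/21 43/63]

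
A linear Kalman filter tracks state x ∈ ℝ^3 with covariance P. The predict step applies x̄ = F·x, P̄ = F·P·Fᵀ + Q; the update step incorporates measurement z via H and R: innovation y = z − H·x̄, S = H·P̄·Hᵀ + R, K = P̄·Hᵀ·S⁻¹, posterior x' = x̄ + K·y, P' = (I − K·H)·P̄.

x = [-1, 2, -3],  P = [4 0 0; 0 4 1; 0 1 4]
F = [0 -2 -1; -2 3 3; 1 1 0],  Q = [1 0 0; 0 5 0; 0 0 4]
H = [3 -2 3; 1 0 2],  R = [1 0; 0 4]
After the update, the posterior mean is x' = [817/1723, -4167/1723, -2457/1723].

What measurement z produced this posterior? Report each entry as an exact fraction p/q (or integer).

z = [2, -3]

x̄ = F·x = [-1, -1, 1]
P̄ = F·P·Fᵀ + Q = [25 -45 -9; -45 111 7; -9 7 12]
S = H·P̄·Hᵀ + R = [1072 128; 128 41]
K = P̄·Hᵀ·S⁻¹ = [2381/13784 -635/1723; -613/1723 611/1723; -2125/27568 1045/1723]
x' − x̄ = [2540/1723, -2444/1723, -4180/1723] = K·y
y = (KᵀK)⁻¹·Kᵀ·(x' − x̄) = [0, -4]
z = y + H·x̄ = [0, -4] + [2, 1] = [2, -3]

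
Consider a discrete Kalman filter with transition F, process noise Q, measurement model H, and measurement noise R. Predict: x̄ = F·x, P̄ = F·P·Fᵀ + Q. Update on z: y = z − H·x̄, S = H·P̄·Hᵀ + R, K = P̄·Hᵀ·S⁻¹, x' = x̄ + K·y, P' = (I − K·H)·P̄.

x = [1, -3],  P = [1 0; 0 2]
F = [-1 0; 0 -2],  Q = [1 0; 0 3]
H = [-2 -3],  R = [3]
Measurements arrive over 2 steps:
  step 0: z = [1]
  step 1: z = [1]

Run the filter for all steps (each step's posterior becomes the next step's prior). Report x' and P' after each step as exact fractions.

step 0: x' = [-89/55, 9/10], P' = [102/55 -6/5; -6/5 11/10]
step 1: x' = [569/359, -507/359], P' = [2019/718 -2733/1436; -2733/1436 4601/2872]

step 0: x̄ = F·x = [-1, 6]
step 0: P̄ = F·P·Fᵀ + Q = [2 0; 0 11]
step 0: y = z − H·x̄ = [17]
step 0: S = H·P̄·Hᵀ + R = [110]
step 0: K = P̄·Hᵀ·S⁻¹ = [-2/55; -3/10]
step 0: x' = x̄ + K·y = [-89/55, 9/10]
step 0: P' = (I − K·H)·P̄ = [102/55 -6/5; -6/5 11/10]
step 1: x̄ = F·x = [89/55, -9/5]
step 1: P̄ = F·P·Fᵀ + Q = [157/55 -12/5; -12/5 37/5]
step 1: y = z − H·x̄ = [-64/55]
step 1: S = H·P̄·Hᵀ + R = [2872/55]
step 1: K = P̄·Hᵀ·S⁻¹ = [41/1436; -957/2872]
step 1: x' = x̄ + K·y = [569/359, -507/359]
step 1: P' = (I − K·H)·P̄ = [2019/718 -2733/1436; -2733/1436 4601/2872]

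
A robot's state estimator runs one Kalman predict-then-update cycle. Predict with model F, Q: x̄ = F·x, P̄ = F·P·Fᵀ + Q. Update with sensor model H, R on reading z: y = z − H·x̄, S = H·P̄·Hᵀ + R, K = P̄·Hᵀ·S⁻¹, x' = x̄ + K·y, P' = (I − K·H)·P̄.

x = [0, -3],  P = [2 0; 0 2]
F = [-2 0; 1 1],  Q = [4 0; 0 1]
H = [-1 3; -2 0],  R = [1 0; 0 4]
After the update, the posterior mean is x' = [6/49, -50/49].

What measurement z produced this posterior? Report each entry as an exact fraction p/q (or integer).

z = [-3, -1]

x̄ = F·x = [0, -3]
P̄ = F·P·Fᵀ + Q = [12 -4; -4 5]
S = H·P̄·Hᵀ + R = [82 48; 48 52]
K = P̄·Hᵀ·S⁻¹ = [-12/245 -102/245; 151/490 -32/245]
x' − x̄ = [6/49, 97/49] = K·y
y = (KᵀK)⁻¹·Kᵀ·(x' − x̄) = [6, -1]
z = y + H·x̄ = [6, -1] + [-9, 0] = [-3, -1]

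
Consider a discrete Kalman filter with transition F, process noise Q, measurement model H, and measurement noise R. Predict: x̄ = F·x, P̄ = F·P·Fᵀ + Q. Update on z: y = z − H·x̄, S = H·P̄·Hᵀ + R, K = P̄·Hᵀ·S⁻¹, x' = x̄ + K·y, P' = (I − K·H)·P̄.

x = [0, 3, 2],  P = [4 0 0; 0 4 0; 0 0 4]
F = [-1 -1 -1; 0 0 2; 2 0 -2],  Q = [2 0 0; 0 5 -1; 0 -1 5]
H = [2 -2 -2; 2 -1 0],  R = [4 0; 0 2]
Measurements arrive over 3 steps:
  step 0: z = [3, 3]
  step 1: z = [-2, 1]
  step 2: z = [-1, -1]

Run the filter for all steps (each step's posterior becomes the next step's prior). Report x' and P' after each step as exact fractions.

step 0: x̄ = F·x = [-5, 4, -4]
step 0: P̄ = F·P·Fᵀ + Q = [14 -8 0; -8 21 -17; 0 -17 37]
step 0: y = z − H·x̄ = [13, 17]
step 0: S = H·P̄·Hᵀ + R = [220 112; 112 111]
step 0: K = P̄·Hᵀ·S⁻¹ = [213/2969 748/2969; 370/2969 -1363/2969; -1586/2969 2055/2969]
step 0: x' = x̄ + K·y = [640/2969, -6485/2969, 2441/2969]
step 0: P' = (I − K·H)·P̄ = [5266/2969 9036/2969 -4196/2969; 9036/2969 20798/2969 -12502/2969; -4196/2969 -12502/2969 11478/2969]
step 1: x̄ = F·x = [3404/2969, 4882/2969, -3602/2969]
step 1: P̄ = F·P·Fᵀ + Q = [28156/2969 10440/2969 -30652/2969; 10440/2969 60757/2969 -65665/2969; -30652/2969 -65665/2969 115389/2969]
step 1: y = z − H·x̄ = [-10186/2969, 1043/2969]
step 1: S = H·P̄·Hᵀ + R = [465460/2969 162776/2969; 162776/2969 137559/2969]
step 1: K = P̄·Hᵀ·S⁻¹ = [491752/3160339 471984/3160339; 902116/3160339 -1983641/3160339; -1921754/3160339 2374237/3160339]
step 1: x' = x̄ + K·y = [2102084/3160339, 1404811/3160339, 3593053/3160339]
step 1: P' = (I − K·H)·P̄ = [6655956/3160339 12367944/3160339 -6695492/3160339; 12367944/3160339 28703170/3160339 -18139458/3160339; -6695492/3160339 -18139458/3160339 15287474/3160339]
step 2: x̄ = F·x = [-7099948/3160339, 7186106/3160339, -2981938/3160339]
step 2: P̄ = F·P·Fᵀ + Q = [32033266/3160339 19094952/3160339 -43751768/3160339; 19094952/3160339 76951591/3160339 -91092203/3160339; -43751768/3160339 -91092203/3160339 157139351/3160339]
step 2: y = z − H·x̄ = [19447893/3160339, 18225663/3160339]
step 2: S = H·P̄·Hᵀ + R = [545655092/3160339 160289200/3160339; 160289200/3160339 135025525/3160339]
step 2: K = P̄·Hᵀ·S⁻¹ = [25632559/151834147 100706852/759170735; 48059334/151834147 -2515957609/3795853675; -95643338/151834147 2939347269/3795853675]
step 2: x' = x̄ + K·y = [-336080171/759170735, 1515258647/3795853675, -1344470527/3795853675]
step 2: P' = (I − K·H)·P̄ = [332790446/151834147 3126490756/759170735 -1718864116/759170735; 3126490756/759170735 36296822778/3795853675 -23067335698/3795853675; -1718864116/759170735 -23067335698/3795853675 19255182018/3795853675]

step 0: x' = [640/2969, -6485/2969, 2441/2969], P' = [5266/2969 9036/2969 -4196/2969; 9036/2969 20798/2969 -12502/2969; -4196/2969 -12502/2969 11478/2969]
step 1: x' = [2102084/3160339, 1404811/3160339, 3593053/3160339], P' = [6655956/3160339 12367944/3160339 -6695492/3160339; 12367944/3160339 28703170/3160339 -18139458/3160339; -6695492/3160339 -18139458/3160339 15287474/3160339]
step 2: x' = [-336080171/759170735, 1515258647/3795853675, -1344470527/3795853675], P' = [332790446/151834147 3126490756/759170735 -1718864116/759170735; 3126490756/759170735 36296822778/3795853675 -23067335698/3795853675; -1718864116/759170735 -23067335698/3795853675 19255182018/3795853675]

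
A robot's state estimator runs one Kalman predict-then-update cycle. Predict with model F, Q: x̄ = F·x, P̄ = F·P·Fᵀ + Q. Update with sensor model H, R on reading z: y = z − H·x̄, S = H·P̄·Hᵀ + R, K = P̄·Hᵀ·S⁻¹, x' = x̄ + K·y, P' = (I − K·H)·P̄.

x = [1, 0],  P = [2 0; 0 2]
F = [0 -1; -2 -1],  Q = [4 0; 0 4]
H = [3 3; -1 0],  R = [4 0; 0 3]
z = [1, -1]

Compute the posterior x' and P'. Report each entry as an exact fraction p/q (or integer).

x̄ = F·x = [0, -2]
P̄ = F·P·Fᵀ + Q = [6 2; 2 14]
y = z − H·x̄ = [7, -1]
S = H·P̄·Hᵀ + R = [220 -24; -24 9]
K = P̄·Hᵀ·S⁻¹ = [2/39 -62/117; 32/117 178/351]
x' = x̄ + K·y = [8/9, -16/27]
P' = (I − K·H)·P̄ = [62/39 -178/117; -178/117 662/351]

x' = [8/9, -16/27]
P' = [62/39 -178/117; -178/117 662/351]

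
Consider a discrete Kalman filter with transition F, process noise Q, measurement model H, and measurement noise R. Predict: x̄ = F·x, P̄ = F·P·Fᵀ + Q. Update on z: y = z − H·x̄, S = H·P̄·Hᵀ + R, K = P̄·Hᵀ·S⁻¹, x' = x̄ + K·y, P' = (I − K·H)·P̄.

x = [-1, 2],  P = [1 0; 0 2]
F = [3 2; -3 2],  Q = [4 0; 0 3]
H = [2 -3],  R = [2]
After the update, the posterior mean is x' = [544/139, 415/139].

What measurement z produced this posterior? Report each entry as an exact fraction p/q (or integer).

x̄ = F·x = [1, 7]
P̄ = F·P·Fᵀ + Q = [21 -1; -1 20]
S = H·P̄·Hᵀ + R = [278]
K = P̄·Hᵀ·S⁻¹ = [45/278; -31/139]
x' − x̄ = [405/139, -558/139] = K·y
y = (KᵀK)⁻¹·Kᵀ·(x' − x̄) = [18]
z = y + H·x̄ = [18] + [-19] = [-1]

z = [-1]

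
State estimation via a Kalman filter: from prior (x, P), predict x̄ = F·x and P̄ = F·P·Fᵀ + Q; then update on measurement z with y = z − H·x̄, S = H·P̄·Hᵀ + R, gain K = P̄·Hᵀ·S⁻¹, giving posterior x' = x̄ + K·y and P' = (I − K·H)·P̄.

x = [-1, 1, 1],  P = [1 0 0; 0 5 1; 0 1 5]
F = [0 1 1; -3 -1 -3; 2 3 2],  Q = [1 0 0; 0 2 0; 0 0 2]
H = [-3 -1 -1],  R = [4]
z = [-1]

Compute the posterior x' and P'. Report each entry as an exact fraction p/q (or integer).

x̄ = F·x = [2, -1, 3]
P̄ = F·P·Fᵀ + Q = [13 -24 30; -24 67 -62; 30 -62 83]
y = z − H·x̄ = [7]
S = H·P̄·Hᵀ + R = [183]
K = P̄·Hᵀ·S⁻¹ = [-15/61; 67/183; -37/61]
x' = x̄ + K·y = [17/61, 286/183, -76/61]
P' = (I − K·H)·P̄ = [118/61 -459/61 165/61; -459/61 7772/183 -1303/61; 165/61 -1303/61 956/61]

x' = [17/61, 286/183, -76/61]
P' = [118/61 -459/61 165/61; -459/61 7772/183 -1303/61; 165/61 -1303/61 956/61]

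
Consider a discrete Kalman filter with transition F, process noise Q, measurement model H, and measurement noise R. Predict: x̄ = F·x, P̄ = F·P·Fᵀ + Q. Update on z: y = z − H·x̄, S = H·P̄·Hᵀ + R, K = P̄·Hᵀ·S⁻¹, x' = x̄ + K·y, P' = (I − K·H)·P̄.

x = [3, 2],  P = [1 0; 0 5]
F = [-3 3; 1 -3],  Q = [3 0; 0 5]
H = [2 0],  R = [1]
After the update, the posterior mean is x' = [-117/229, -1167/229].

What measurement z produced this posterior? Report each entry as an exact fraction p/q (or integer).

x̄ = F·x = [-3, -3]
P̄ = F·P·Fᵀ + Q = [57 -48; -48 51]
S = H·P̄·Hᵀ + R = [229]
K = P̄·Hᵀ·S⁻¹ = [114/229; -96/229]
x' − x̄ = [570/229, -480/229] = K·y
y = (KᵀK)⁻¹·Kᵀ·(x' − x̄) = [5]
z = y + H·x̄ = [5] + [-6] = [-1]

z = [-1]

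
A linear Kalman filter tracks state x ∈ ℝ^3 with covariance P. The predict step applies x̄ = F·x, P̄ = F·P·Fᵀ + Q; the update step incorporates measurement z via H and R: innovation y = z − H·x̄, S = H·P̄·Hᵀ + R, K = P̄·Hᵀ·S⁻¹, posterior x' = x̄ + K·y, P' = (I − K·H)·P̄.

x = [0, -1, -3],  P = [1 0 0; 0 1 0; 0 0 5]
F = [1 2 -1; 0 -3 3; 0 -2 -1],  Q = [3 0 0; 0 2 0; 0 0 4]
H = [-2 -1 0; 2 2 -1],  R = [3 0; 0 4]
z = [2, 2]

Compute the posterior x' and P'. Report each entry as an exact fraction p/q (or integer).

x̄ = F·x = [1, -6, 5]
P̄ = F·P·Fᵀ + Q = [13 -21 1; -21 56 -9; 1 -9 13]
y = z − H·x̄ = [-2, 17]
S = H·P̄·Hᵀ + R = [27 -45; -45 157]
K = P̄·Hᵀ·S⁻¹ = [-775/1107 -38/123; 1357/2214 167/246; -103/1107 -26/123]
x' = x̄ + K·y = [-77/27, 233/54, 43/27]
P' = (I − K·H)·P̄ = [4702/1107 -7079/1107 -3386/1107; -7079/1107 24245/2214 7081/1107; -3386/1107 7081/1107 8326/1107]

x' = [-77/27, 233/54, 43/27]
P' = [4702/1107 -7079/1107 -3386/1107; -7079/1107 24245/2214 7081/1107; -3386/1107 7081/1107 8326/1107]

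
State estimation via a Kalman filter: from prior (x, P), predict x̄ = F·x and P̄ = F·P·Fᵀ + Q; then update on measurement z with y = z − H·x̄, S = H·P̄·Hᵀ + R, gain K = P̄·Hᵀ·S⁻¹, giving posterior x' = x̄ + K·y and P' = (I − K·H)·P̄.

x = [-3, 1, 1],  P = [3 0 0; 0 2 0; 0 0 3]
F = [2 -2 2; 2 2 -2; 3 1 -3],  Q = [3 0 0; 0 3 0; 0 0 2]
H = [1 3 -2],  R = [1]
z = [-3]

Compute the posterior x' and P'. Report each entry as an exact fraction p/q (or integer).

x' = [-445/71, -443/71, -11]
P' = [2124/71 -891/71 -4; -891/71 2196/71 40; -4 40 58]

x̄ = F·x = [-6, -6, -11]
P̄ = F·P·Fᵀ + Q = [35 -8 -4; -8 35 40; -4 40 58]
y = z − H·x̄ = [-1]
S = H·P̄·Hᵀ + R = [71]
K = P̄·Hᵀ·S⁻¹ = [19/71; 17/71; 0]
x' = x̄ + K·y = [-445/71, -443/71, -11]
P' = (I − K·H)·P̄ = [2124/71 -891/71 -4; -891/71 2196/71 40; -4 40 58]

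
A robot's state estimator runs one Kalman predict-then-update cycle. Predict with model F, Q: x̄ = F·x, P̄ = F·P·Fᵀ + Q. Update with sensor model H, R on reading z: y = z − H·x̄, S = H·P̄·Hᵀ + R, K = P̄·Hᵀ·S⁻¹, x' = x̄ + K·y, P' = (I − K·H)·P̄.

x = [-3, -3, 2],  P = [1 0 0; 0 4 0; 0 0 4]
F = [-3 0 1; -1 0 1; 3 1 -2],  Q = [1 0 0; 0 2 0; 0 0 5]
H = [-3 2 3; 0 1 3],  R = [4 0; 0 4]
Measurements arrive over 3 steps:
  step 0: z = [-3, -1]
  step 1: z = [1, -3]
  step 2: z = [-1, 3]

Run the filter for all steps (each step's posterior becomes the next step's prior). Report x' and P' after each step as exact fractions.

step 0: x̄ = F·x = [11, 5, -16]
step 0: P̄ = F·P·Fᵀ + Q = [14 7 -17; 7 7 -11; -17 -11 34]
step 0: y = z − H·x̄ = [68, 42]
step 0: S = H·P̄·Hᵀ + R = [554 353; 353 251]
step 0: K = P̄·Hᵀ·S⁻¹ = [-4297/14445 3511/14445; -862/14445 -284/14445; 758/14445 4171/14445]
step 0: x' = x̄ + K·y = [14161/14445, 1681/14445, -4394/14445]
step 0: P' = (I − K·H)·P̄ = [17251/14445 20521/14445 -2159/14445; 20521/14445 59251/14445 -20129/14445; -2159/14445 -20129/14445 12271/14445]
step 1: x̄ = F·x = [-46877/14445, -1237/963, 52952/14445]
step 1: P̄ = F·P·Fᵀ + Q = [194929/14445 4844/963 -280924/14445; 4844/963 1394/321 -8516/963; -280924/14445 -8516/963 565369/14445]
step 1: y = z − H·x̄ = [-27548/1605, -20404/1605]
step 1: S = H·P̄·Hᵀ + R = [363082/535 236091/535; 236091/535 164533/535]
step 1: K = P̄·Hᵀ·S⁻¹ = [-6054853/22429965 4799851/22429965; -180694/7476655 -280112/7476655; 1125058/22429965 6304439/22429965]
step 1: x' = x̄ + K·y = [-268961429/201869685, -26474057/67289895, -155107996/201869685]
step 1: P' = (I − K·H)·P̄ = [189971866/201869685 59715418/67289895 -2117206/201869685; 59715418/67289895 60908434/22429965 -64269778/67289895; -2117206/201869685 -64269778/67289895 139923046/201869685]
step 2: x̄ = F·x = [651776291/201869685, 113853433/201869685, -576090466/201869685]
step 2: P̄ = F·P·Fᵀ + Q = [2064242761/201869685 718307468/201869685 -2738895836/201869685; 718307468/201869685 737868694/201869685 -1232303308/201869685; -2738895836/201869685 -1232303308/201869685 5698484641/201869685]
step 2: y = z − H·x̄ = [9166264/568647, 444005404/40373937]
step 2: S = H·P̄·Hᵀ + R = [280327594/568647 180750731/568647; 180750731/568647 9087577871/40373937]
step 2: K = P̄·Hᵀ·S⁻¹ = [-107308648909/400723366369 85409894767/400723366369; -8886099446/400723366369 -13547437768/400723366369; 20073102350/400723366369 111552589147/400723366369]
step 2: x' = x̄ + K·y = [2516707119647/2003616831845, -331092935719/2003616831845, 2033866609778/2003616831845]
step 2: P' = (I − K·H)·P̄ = [1870821416662/2003616831845 1758093376466/2003616831845 -16631827042/2003616831845; 1758093376466/2003616831845 5367506895838/2003616831845 -1879485217066/2003616831845; -16631827042/2003616831845 -1879485217066/2003616831845 1370179000002/2003616831845]

step 0: x' = [14161/14445, 1681/14445, -4394/14445], P' = [17251/14445 20521/14445 -2159/14445; 20521/14445 59251/14445 -20129/14445; -2159/14445 -20129/14445 12271/14445]
step 1: x' = [-268961429/201869685, -26474057/67289895, -155107996/201869685], P' = [189971866/201869685 59715418/67289895 -2117206/201869685; 59715418/67289895 60908434/22429965 -64269778/67289895; -2117206/201869685 -64269778/67289895 139923046/201869685]
step 2: x' = [2516707119647/2003616831845, -331092935719/2003616831845, 2033866609778/2003616831845], P' = [1870821416662/2003616831845 1758093376466/2003616831845 -16631827042/2003616831845; 1758093376466/2003616831845 5367506895838/2003616831845 -1879485217066/2003616831845; -16631827042/2003616831845 -1879485217066/2003616831845 1370179000002/2003616831845]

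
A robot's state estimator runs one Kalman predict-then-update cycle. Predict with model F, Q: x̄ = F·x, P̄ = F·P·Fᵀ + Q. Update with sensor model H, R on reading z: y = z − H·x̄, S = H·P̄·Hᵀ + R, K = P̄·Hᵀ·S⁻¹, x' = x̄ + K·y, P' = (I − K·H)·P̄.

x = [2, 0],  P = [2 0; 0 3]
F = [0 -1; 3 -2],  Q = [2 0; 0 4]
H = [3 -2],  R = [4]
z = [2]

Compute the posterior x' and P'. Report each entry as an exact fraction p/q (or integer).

x̄ = F·x = [0, 6]
P̄ = F·P·Fᵀ + Q = [5 6; 6 34]
y = z − H·x̄ = [14]
S = H·P̄·Hᵀ + R = [113]
K = P̄·Hᵀ·S⁻¹ = [3/113; -50/113]
x' = x̄ + K·y = [42/113, -22/113]
P' = (I − K·H)·P̄ = [556/113 828/113; 828/113 1342/113]

x' = [42/113, -22/113]
P' = [556/113 828/113; 828/113 1342/113]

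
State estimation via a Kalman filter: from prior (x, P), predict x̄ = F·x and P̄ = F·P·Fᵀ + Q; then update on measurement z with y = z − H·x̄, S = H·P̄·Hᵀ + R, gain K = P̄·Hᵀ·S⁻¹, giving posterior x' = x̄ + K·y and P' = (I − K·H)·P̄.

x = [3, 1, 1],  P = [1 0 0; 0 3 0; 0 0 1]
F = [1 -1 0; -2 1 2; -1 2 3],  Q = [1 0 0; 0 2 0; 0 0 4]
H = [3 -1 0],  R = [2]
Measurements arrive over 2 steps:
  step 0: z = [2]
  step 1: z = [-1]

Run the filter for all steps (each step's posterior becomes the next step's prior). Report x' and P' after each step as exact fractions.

step 0: x' = [4/9, -37/45, 85/18], P' = [5/9 11/9 7/9; 11/9 193/45 28/9; 7/9 28/9 223/18]
step 1: x' = [802/489, 2917/489, 8933/978], P' = [839/652 2351/652 8201/1956; 2351/652 7839/652 28529/1956; 8201/1956 28529/1956 58003/1956]

step 0: x̄ = F·x = [2, -3, 2]
step 0: P̄ = F·P·Fᵀ + Q = [5 -5 -7; -5 13 14; -7 14 26]
step 0: y = z − H·x̄ = [-7]
step 0: S = H·P̄·Hᵀ + R = [90]
step 0: K = P̄·Hᵀ·S⁻¹ = [2/9; -14/45; -7/18]
step 0: x' = x̄ + K·y = [4/9, -37/45, 85/18]
step 0: P' = (I − K·H)·P̄ = [5/9 11/9 7/9; 11/9 193/45 28/9; 7/9 28/9 223/18]
step 1: x̄ = F·x = [19/15, 116/15, 1087/90]
step 1: P̄ = F·P·Fᵀ + Q = [17/5 -32/5 -187/15; -32/5 297/5 1402/15; -187/15 1402/15 14489/90]
step 1: y = z − H·x̄ = [44/15]
step 1: S = H·P̄·Hᵀ + R = [652/5]
step 1: K = P̄·Hᵀ·S⁻¹ = [83/652; -393/652; -1963/1956]
step 1: x' = x̄ + K·y = [802/489, 2917/489, 8933/978]
step 1: P' = (I − K·H)·P̄ = [839/652 2351/652 8201/1956; 2351/652 7839/652 28529/1956; 8201/1956 28529/1956 58003/1956]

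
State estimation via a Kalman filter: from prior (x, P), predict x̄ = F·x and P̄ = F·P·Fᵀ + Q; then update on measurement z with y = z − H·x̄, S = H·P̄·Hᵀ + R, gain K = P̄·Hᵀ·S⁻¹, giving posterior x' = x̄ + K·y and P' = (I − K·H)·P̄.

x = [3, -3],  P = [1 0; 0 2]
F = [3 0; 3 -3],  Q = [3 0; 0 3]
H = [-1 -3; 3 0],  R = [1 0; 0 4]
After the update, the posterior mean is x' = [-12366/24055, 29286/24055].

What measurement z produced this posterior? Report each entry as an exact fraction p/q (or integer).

z = [-3, -2]

x̄ = F·x = [9, 18]
P̄ = F·P·Fᵀ + Q = [12 9; 9 30]
S = H·P̄·Hᵀ + R = [337 -117; -117 112]
K = P̄·Hᵀ·S⁻¹ = [-156/24055 7569/24055; -7929/24055 -2484/24055]
x' − x̄ = [-228861/24055, -403704/24055] = K·y
y = (KᵀK)⁻¹·Kᵀ·(x' − x̄) = [60, -29]
z = y + H·x̄ = [60, -29] + [-63, 27] = [-3, -2]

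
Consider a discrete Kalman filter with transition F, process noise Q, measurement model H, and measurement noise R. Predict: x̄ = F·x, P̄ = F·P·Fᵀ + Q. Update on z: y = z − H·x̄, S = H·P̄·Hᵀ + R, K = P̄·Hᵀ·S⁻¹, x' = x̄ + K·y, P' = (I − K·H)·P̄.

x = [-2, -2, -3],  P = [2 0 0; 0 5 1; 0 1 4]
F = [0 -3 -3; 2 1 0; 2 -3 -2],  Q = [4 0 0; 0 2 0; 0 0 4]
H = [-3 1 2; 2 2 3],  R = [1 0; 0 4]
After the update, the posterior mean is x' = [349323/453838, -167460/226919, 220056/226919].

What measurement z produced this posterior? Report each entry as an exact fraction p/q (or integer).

x̄ = F·x = [15, -6, 8]
P̄ = F·P·Fᵀ + Q = [103 -18 84; -18 15 -9; 84 -9 85]
S = H·P̄·Hᵀ + R = [347 -489; -489 1997]
K = P̄·Hᵀ·S⁻¹ = [-111165/453838 68683/453838; 42855/226919 6744/226919; 8159/226919 48018/226919]
x' − x̄ = [-6458247/453838, 1194054/226919, -1595296/226919] = K·y
y = (KᵀK)⁻¹·Kᵀ·(x' − x̄) = [34, -39]
z = y + H·x̄ = [34, -39] + [-35, 42] = [-1, 3]

z = [-1, 3]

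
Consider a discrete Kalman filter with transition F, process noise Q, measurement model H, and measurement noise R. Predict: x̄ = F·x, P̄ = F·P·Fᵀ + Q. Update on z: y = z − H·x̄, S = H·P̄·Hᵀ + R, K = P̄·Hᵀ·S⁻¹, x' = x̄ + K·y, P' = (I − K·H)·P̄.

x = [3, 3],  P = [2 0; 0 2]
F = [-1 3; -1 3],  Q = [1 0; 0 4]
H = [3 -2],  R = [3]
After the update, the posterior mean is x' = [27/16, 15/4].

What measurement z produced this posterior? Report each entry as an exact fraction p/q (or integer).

x̄ = F·x = [6, 6]
P̄ = F·P·Fᵀ + Q = [21 20; 20 24]
S = H·P̄·Hᵀ + R = [48]
K = P̄·Hᵀ·S⁻¹ = [23/48; 1/4]
x' − x̄ = [-69/16, -9/4] = K·y
y = (KᵀK)⁻¹·Kᵀ·(x' − x̄) = [-9]
z = y + H·x̄ = [-9] + [6] = [-3]

z = [-3]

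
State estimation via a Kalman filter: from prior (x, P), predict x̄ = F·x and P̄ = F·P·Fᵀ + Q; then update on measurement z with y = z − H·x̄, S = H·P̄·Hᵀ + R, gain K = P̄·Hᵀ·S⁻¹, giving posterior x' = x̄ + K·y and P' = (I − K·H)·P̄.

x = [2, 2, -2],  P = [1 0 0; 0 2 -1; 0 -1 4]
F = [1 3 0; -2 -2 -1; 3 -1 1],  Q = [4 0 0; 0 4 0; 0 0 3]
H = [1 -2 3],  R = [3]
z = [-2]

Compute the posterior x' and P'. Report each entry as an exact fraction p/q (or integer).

x̄ = F·x = [8, -6, 2]
P̄ = F·P·Fᵀ + Q = [23 -11 -6; -11 16 -5; -6 -5 20]
y = z − H·x̄ = [-28]
S = H·P̄·Hᵀ + R = [338]
K = P̄·Hᵀ·S⁻¹ = [27/338; -29/169; 32/169]
x' = x̄ + K·y = [974/169, -202/169, -558/169]
P' = (I − K·H)·P̄ = [7045/338 -1076/169 -1878/169; -1076/169 1022/169 1011/169; -1878/169 1011/169 1332/169]

x' = [974/169, -202/169, -558/169]
P' = [7045/338 -1076/169 -1878/169; -1076/169 1022/169 1011/169; -1878/169 1011/169 1332/169]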